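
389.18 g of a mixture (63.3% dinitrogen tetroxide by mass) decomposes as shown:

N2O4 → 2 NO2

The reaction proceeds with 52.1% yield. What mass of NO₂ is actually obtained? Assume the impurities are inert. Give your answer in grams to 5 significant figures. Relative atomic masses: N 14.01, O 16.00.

128.35 g

Pure N2O4 available = 389.18 g × 0.633 = 246.351 g.
M(N2O4) = 2(14.01) + 4(16.00) = 92.02 g/mol.
M(NO2) = 14.01 + 2(16.00) = 46.01 g/mol.
n(N2O4) = 246.351 g / 92.02 g/mol = 2.67715 mol.
From the equation the N2O4:NO2 mole ratio is 1:2, so n(NO2) = 2.67715 × 2/1 = 5.35429 mol.
Mass of NO2 = 5.35429 mol × 46.01 g/mol = 246.351 g.
Actual mass collected = 246.351 g × 0.521 = 128.349 g.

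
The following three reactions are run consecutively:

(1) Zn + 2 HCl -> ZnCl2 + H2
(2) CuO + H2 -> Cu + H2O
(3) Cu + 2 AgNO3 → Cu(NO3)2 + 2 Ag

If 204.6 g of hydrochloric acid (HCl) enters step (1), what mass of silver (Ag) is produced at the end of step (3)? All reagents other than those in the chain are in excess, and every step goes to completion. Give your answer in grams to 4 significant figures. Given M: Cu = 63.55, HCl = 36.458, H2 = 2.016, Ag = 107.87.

n(HCl) = 204.6 / 36.458 = 5.6119 mol.
Reaction (1): HCl→H2 ratio 2:1 ⇒ n(H2) = 2.8060 mol.
Reaction (2): H2→Cu ratio 1:1 ⇒ n(Cu) = 2.8060 mol.
Reaction (3): Cu→Ag ratio 1:2 ⇒ n(Ag) = 5.6119 mol.
Mass of Ag = 5.6119 × 107.87 = 605.36 g.

605.4 g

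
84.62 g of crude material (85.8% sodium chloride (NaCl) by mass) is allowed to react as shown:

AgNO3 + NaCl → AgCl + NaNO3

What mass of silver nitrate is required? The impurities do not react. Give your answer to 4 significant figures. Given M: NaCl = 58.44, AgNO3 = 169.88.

Mass of pure NaCl = 84.62 g × 0.858 = 72.604 g.
n(NaCl) = 72.604 g / 58.44 g/mol = 1.2424 mol.
From the equation the NaCl:AgNO3 mole ratio is 1:1, so n(AgNO3) = 1.2424 × 1/1 = 1.2424 mol.
Mass of AgNO3 = 1.2424 mol × 169.88 g/mol = 211.05 g.

211.1 g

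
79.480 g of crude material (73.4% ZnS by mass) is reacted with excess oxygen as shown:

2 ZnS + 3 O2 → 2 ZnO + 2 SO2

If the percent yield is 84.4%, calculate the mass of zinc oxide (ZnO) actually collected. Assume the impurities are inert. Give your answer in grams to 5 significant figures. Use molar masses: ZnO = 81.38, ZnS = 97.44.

41.122 g

Pure ZnS available = 79.480 g × 0.734 = 58.3383 g.
n(ZnS) = 58.3383 g / 97.44 g/mol = 0.598710 mol.
From the equation the ZnS:ZnO mole ratio is 2:2, so n(ZnO) = 0.598710 × 2/2 = 0.598710 mol.
Mass of ZnO = 0.598710 mol × 81.38 g/mol = 48.7230 g.
Actual mass collected = 48.7230 g × 0.844 = 41.1222 g.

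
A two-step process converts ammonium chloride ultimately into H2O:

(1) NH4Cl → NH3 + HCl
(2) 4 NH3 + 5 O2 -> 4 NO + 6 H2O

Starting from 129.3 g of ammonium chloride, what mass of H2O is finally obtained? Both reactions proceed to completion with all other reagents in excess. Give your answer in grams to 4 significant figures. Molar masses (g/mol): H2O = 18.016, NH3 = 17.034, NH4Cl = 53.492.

65.32 g

n(NH4Cl) = 129.30 / 53.492 = 2.4172 mol.
Step 1 gives a 1:1 ratio of NH4Cl to NH3, so n(NH3) = 2.4172 mol.
In step 2 the NH3:H2O ratio is 4:6, so n(H2O) = 3.6258 mol.
Mass of H2O = 3.6258 × 18.016 = 65.322 g.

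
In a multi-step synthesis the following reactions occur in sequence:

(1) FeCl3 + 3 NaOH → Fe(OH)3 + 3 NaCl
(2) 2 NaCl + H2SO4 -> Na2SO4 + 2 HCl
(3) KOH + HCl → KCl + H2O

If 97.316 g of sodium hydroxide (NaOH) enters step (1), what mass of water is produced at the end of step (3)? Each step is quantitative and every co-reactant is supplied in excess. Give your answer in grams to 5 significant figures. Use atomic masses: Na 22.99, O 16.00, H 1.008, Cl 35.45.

43.833 g

M(NaOH) = 22.99 + 16.00 + 1.008 = 39.998 g/mol.
M(H2O) = 2(1.008) + 16.00 = 18.016 g/mol.
n(NaOH) = 97.316 / 39.998 = 2.43302 mol.
Reaction (1): NaOH→NaCl ratio 3:3 ⇒ n(NaCl) = 2.43302 mol.
Reaction (2): NaCl→HCl ratio 2:2 ⇒ n(HCl) = 2.43302 mol.
Reaction (3): HCl→H2O ratio 1:1 ⇒ n(H2O) = 2.43302 mol.
Mass of H2O = 2.43302 × 18.016 = 43.8333 g.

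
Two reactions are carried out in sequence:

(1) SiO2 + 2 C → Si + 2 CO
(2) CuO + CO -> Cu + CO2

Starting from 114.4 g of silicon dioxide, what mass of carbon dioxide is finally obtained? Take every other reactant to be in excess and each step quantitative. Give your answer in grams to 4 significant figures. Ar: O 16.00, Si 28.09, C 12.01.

M(SiO2) = 28.09 + 2(16.00) = 60.09 g/mol.
M(CO2) = 12.01 + 2(16.00) = 44.01 g/mol.
n(SiO2) = 114.40 / 60.09 = 1.9038 mol.
Step 1 gives a 1:2 ratio of SiO2 to CO, so n(CO) = 3.8076 mol.
In step 2 the CO:CO2 ratio is 1:1, so n(CO2) = 3.8076 mol.
Mass of CO2 = 3.8076 × 44.01 = 167.57 g.

167.6 g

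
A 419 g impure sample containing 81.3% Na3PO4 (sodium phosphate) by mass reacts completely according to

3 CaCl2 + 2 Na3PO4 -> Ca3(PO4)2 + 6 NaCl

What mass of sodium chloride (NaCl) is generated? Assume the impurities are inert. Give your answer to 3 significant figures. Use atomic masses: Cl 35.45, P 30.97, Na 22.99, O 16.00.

364 g

Mass of pure Na3PO4 = 419 g × 0.813 = 340.6 g.
M(Na3PO4) = 3(22.99) + 30.97 + 4(16.00) = 163.94 g/mol.
M(NaCl) = 22.99 + 35.45 = 58.44 g/mol.
n(Na3PO4) = 340.6 g / 163.94 g/mol = 2.078 mol.
From the equation the Na3PO4:NaCl mole ratio is 2:6, so n(NaCl) = 2.078 × 6/2 = 6.234 mol.
Mass of NaCl = 6.234 mol × 58.44 g/mol = 364.3 g.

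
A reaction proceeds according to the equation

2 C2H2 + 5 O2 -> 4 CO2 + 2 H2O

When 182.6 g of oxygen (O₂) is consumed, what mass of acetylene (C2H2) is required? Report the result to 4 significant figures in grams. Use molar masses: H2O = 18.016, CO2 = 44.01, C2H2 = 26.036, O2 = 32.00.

59.43 g

n(O2) = 182.60 g / 32.00 g/mol = 5.7062 mol.
From the equation the O2:C2H2 mole ratio is 5:2, so n(C2H2) = 5.7062 × 2/5 = 2.2825 mol.
Mass of C2H2 = 2.2825 mol × 26.036 g/mol = 59.427 g.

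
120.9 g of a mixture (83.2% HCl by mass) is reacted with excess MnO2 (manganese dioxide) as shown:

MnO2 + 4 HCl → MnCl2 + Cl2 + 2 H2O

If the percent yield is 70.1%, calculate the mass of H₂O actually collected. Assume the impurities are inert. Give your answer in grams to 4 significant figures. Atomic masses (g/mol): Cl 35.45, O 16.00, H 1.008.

17.42 g

Pure HCl available = 120.9 g × 0.832 = 100.59 g.
M(HCl) = 1.008 + 35.45 = 36.458 g/mol.
M(H2O) = 2(1.008) + 16.00 = 18.016 g/mol.
n(HCl) = 100.59 g / 36.458 g/mol = 2.7590 mol.
From the equation the HCl:H2O mole ratio is 4:2, so n(H2O) = 2.7590 × 2/4 = 1.3795 mol.
Mass of H2O = 1.3795 mol × 18.016 g/mol = 24.853 g.
Actual mass collected = 24.853 g × 0.701 = 17.422 g.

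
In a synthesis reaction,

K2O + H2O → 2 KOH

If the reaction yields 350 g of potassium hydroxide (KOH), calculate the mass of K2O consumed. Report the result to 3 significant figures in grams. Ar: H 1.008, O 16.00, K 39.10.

294 g

M(KOH) = 39.10 + 16.00 + 1.008 = 56.108 g/mol.
M(K2O) = 2(39.10) + 16.00 = 94.20 g/mol.
n(KOH) = 350.0 g / 56.108 g/mol = 6.238 mol.
From the equation the KOH:K2O mole ratio is 2:1, so n(K2O) = 6.238 × 1/2 = 3.119 mol.
Mass of K2O = 3.119 mol × 94.20 g/mol = 293.8 g.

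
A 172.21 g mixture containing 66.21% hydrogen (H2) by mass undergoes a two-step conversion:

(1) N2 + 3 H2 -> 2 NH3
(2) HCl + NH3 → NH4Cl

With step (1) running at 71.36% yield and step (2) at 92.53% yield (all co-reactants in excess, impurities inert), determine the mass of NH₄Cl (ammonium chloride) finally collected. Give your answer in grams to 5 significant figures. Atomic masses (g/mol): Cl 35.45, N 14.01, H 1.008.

1331.8 g

Pure H2 = 172.21 × 0.6621 = 114.020 g.
M(H2) = 2(1.008) = 2.016 g/mol.
M(NH4Cl) = 14.01 + 4(1.008) + 35.45 = 53.492 g/mol.
n(H2) = 114.020 / 2.016 = 56.5577 mol.
Step 1 (H2:NH3 = 3:2): theoretical n(NH3) = 37.7051 mol; at 71.36% yield, n(NH3) = 26.9064 mol.
Step 2 (NH3:NH4Cl = 1:1): theoretical n(NH4Cl) = 26.9064 mol, so theoretical mass = 26.9064 × 53.492 = 1439.28 g.
At 92.53% yield, actual mass of NH4Cl = 1439.28 × 0.9253 = 1331.76 g.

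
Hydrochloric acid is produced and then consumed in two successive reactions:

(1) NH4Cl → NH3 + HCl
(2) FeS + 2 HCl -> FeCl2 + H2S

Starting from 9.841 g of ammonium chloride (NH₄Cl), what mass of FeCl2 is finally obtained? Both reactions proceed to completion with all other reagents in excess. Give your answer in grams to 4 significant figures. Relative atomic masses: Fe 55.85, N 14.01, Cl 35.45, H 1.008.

M(NH4Cl) = 14.01 + 4(1.008) + 35.45 = 53.492 g/mol.
M(FeCl2) = 55.85 + 2(35.45) = 126.75 g/mol.
n(NH4Cl) = 9.8410 / 53.492 = 0.18397 mol.
Step 1 gives a 1:1 ratio of NH4Cl to HCl, so n(HCl) = 0.18397 mol.
In step 2 the HCl:FeCl2 ratio is 2:1, so n(FeCl2) = 0.091986 mol.
Mass of FeCl2 = 0.091986 × 126.75 = 11.659 g.

11.66 g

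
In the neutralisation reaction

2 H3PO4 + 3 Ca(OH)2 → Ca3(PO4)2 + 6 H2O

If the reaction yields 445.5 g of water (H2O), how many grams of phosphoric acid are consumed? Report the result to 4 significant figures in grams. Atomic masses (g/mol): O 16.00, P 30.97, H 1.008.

M(H2O) = 2(1.008) + 16.00 = 18.016 g/mol.
M(H3PO4) = 3(1.008) + 30.97 + 4(16.00) = 97.994 g/mol.
n(H2O) = 445.50 g / 18.016 g/mol = 24.728 mol.
From the equation the H2O:H3PO4 mole ratio is 6:2, so n(H3PO4) = 24.728 × 2/6 = 8.2427 mol.
Mass of H3PO4 = 8.2427 mol × 97.994 g/mol = 807.73 g.

807.7 g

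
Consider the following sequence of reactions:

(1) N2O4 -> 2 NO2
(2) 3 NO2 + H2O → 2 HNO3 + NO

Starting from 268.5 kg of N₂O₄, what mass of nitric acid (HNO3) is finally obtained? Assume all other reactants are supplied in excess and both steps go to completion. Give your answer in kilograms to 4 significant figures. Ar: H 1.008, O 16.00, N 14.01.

245.2 kg

M(N2O4) = 2(14.01) + 4(16.00) = 92.02 g/mol.
M(HNO3) = 1.008 + 14.01 + 3(16.00) = 63.018 g/mol.
268.5 kg = 268500 g.
n(N2O4) = 268500 / 92.02 = 2917.8 mol.
Step 1 gives a 1:2 ratio of N2O4 to NO2, so n(NO2) = 5835.7 mol.
In step 2 the NO2:HNO3 ratio is 3:2, so n(HNO3) = 3890.5 mol.
Mass of HNO3 = 3890.5 × 63.018 = 245170 g = 245.2 kg.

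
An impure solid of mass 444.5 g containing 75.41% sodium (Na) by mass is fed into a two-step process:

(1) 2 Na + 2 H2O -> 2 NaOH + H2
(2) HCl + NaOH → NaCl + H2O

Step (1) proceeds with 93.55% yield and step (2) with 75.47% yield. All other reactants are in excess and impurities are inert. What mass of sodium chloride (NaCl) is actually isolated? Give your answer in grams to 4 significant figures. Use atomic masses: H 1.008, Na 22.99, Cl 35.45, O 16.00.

601.6 g

Pure Na = 444.5 × 0.7541 = 335.20 g.
M(Na) = 22.99 g/mol.
M(NaCl) = 22.99 + 35.45 = 58.44 g/mol.
n(Na) = 335.20 / 22.99 = 14.580 mol.
Step 1 (Na:NaOH = 2:2): theoretical n(NaOH) = 14.580 mol; at 93.55% yield, n(NaOH) = 13.640 mol.
Step 2 (NaOH:NaCl = 1:1): theoretical n(NaCl) = 13.640 mol, so theoretical mass = 13.640 × 58.44 = 797.11 g.
At 75.47% yield, actual mass of NaCl = 797.11 × 0.7547 = 601.58 g.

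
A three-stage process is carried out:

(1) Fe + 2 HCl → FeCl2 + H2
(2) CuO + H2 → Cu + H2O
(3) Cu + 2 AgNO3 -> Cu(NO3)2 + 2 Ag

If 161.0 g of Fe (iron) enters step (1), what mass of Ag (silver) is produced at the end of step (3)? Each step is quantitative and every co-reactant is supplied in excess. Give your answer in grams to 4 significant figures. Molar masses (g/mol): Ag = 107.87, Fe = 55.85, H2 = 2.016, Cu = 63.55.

n(Fe) = 161.0 / 55.85 = 2.8827 mol.
Reaction (1): Fe→H2 ratio 1:1 ⇒ n(H2) = 2.8827 mol.
Reaction (2): H2→Cu ratio 1:1 ⇒ n(Cu) = 2.8827 mol.
Reaction (3): Cu→Ag ratio 1:2 ⇒ n(Ag) = 5.7654 mol.
Mass of Ag = 5.7654 × 107.87 = 621.92 g.

621.9 g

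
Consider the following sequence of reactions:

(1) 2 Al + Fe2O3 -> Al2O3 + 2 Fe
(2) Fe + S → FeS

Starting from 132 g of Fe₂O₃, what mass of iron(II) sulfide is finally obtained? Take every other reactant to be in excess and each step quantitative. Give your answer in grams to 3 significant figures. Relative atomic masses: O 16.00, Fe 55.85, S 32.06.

M(Fe2O3) = 2(55.85) + 3(16.00) = 159.70 g/mol.
M(FeS) = 55.85 + 32.06 = 87.91 g/mol.
n(Fe2O3) = 132.0 / 159.70 = 0.8265 mol.
Step 1 gives a 1:2 ratio of Fe2O3 to Fe, so n(Fe) = 1.653 mol.
In step 2 the Fe:FeS ratio is 1:1, so n(FeS) = 1.653 mol.
Mass of FeS = 1.653 × 87.91 = 145.3 g.

145 g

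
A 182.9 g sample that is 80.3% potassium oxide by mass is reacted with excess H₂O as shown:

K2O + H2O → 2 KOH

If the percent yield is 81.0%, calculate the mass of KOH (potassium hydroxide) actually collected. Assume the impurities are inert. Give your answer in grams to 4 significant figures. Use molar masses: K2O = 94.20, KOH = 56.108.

141.7 g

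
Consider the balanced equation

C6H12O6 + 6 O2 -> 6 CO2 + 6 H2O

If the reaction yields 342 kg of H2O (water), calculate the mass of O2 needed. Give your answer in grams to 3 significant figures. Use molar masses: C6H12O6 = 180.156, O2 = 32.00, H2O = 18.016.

Convert: 342 kg = 342000 g.
n(H2O) = 342000 g / 18.016 g/mol = 18980 mol.
From the equation the H2O:O2 mole ratio is 6:6, so n(O2) = 18980 × 6/6 = 18980 mol.
Mass of O2 = 18980 mol × 32.00 g/mol = 607500 g.

607000 g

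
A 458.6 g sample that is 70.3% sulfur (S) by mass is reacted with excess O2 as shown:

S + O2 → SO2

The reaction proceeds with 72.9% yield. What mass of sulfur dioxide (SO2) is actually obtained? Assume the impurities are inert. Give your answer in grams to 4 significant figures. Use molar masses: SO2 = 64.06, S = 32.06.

Pure S available = 458.6 g × 0.703 = 322.40 g.
n(S) = 322.40 g / 32.06 g/mol = 10.056 mol.
From the equation the S:SO2 mole ratio is 1:1, so n(SO2) = 10.056 × 1/1 = 10.056 mol.
Mass of SO2 = 10.056 mol × 64.06 g/mol = 644.19 g.
Actual mass collected = 644.19 g × 0.729 = 469.61 g.

469.6 g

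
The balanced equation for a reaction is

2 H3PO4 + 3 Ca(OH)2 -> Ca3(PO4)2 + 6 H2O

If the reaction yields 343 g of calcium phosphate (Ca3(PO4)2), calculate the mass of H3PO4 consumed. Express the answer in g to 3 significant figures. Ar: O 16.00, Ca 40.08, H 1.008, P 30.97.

217 g

M(Ca3(PO4)2) = 3(40.08) + 2(30.97) + 8(16.00) = 310.18 g/mol.
M(H3PO4) = 3(1.008) + 30.97 + 4(16.00) = 97.994 g/mol.
n(Ca3(PO4)2) = 343.0 g / 310.18 g/mol = 1.106 mol.
From the equation the Ca3(PO4)2:H3PO4 mole ratio is 1:2, so n(H3PO4) = 1.106 × 2/1 = 2.212 mol.
Mass of H3PO4 = 2.212 mol × 97.994 g/mol = 216.7 g.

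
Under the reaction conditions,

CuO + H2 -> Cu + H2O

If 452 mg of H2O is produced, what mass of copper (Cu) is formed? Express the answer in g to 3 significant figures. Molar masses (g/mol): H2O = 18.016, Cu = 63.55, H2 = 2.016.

1.59 g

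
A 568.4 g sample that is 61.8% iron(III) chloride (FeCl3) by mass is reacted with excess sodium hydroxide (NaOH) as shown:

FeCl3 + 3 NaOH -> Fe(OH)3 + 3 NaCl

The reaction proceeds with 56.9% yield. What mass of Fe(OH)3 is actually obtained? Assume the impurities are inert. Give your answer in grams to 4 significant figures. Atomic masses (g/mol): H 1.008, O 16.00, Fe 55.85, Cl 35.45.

131.7 g

Pure FeCl3 available = 568.4 g × 0.618 = 351.27 g.
M(FeCl3) = 55.85 + 3(35.45) = 162.20 g/mol.
M(Fe(OH)3) = 55.85 + 3(16.00) + 3(1.008) = 106.874 g/mol.
n(FeCl3) = 351.27 g / 162.20 g/mol = 2.1657 mol.
From the equation the FeCl3:Fe(OH)3 mole ratio is 1:1, so n(Fe(OH)3) = 2.1657 × 1/1 = 2.1657 mol.
Mass of Fe(OH)3 = 2.1657 mol × 106.874 g/mol = 231.45 g.
Actual mass collected = 231.45 g × 0.569 = 131.70 g.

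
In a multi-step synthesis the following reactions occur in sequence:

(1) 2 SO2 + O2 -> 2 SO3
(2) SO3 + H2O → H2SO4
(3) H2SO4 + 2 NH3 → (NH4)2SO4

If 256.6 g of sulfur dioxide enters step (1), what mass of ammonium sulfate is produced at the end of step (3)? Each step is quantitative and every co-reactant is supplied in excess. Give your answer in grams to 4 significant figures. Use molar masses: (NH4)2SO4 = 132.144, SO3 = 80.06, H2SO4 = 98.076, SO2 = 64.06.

n(SO2) = 256.6 / 64.06 = 4.0056 mol.
Reaction (1): SO2→SO3 ratio 2:2 ⇒ n(SO3) = 4.0056 mol.
Reaction (2): SO3→H2SO4 ratio 1:1 ⇒ n(H2SO4) = 4.0056 mol.
Reaction (3): H2SO4→(NH4)2SO4 ratio 1:1 ⇒ n((NH4)2SO4) = 4.0056 mol.
Mass of (NH4)2SO4 = 4.0056 × 132.144 = 529.32 g.

529.3 g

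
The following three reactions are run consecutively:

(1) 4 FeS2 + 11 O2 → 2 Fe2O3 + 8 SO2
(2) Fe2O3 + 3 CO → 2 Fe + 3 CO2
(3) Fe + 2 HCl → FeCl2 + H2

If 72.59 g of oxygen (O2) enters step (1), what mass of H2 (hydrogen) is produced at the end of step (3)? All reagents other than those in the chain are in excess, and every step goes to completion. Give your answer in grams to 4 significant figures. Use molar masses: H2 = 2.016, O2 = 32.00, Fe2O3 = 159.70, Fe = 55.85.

1.663 g

n(O2) = 72.59 / 32.00 = 2.2684 mol.
Reaction (1): O2→Fe2O3 ratio 11:2 ⇒ n(Fe2O3) = 0.41244 mol.
Reaction (2): Fe2O3→Fe ratio 1:2 ⇒ n(Fe) = 0.82489 mol.
Reaction (3): Fe→H2 ratio 1:1 ⇒ n(H2) = 0.82489 mol.
Mass of H2 = 0.82489 × 2.016 = 1.6630 g.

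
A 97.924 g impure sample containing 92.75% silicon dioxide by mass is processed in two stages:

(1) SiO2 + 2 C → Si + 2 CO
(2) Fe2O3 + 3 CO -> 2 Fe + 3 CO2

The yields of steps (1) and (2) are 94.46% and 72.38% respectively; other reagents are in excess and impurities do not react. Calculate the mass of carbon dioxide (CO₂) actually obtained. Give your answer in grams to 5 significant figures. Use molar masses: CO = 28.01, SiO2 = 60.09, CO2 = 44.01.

Pure SiO2 = 97.924 × 0.9275 = 90.8245 g.
n(SiO2) = 90.8245 / 60.09 = 1.51147 mol.
Step 1 (SiO2:CO = 1:2): theoretical n(CO) = 3.02295 mol; at 94.46% yield, n(CO) = 2.85548 mol.
Step 2 (CO:CO2 = 3:3): theoretical n(CO2) = 2.85548 mol, so theoretical mass = 2.85548 × 44.01 = 125.670 g.
At 72.38% yield, actual mass of CO2 = 125.670 × 0.7238 = 90.9596 g.

90.960 g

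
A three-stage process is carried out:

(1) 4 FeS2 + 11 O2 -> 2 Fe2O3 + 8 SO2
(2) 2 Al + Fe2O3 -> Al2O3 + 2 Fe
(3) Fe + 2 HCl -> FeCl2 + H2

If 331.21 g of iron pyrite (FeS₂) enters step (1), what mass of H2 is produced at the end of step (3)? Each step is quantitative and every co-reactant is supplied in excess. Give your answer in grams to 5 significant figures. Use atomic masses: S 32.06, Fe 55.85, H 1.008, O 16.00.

5.5657 g

M(FeS2) = 55.85 + 2(32.06) = 119.97 g/mol.
M(H2) = 2(1.008) = 2.016 g/mol.
n(FeS2) = 331.21 / 119.97 = 2.76077 mol.
Reaction (1): FeS2→Fe2O3 ratio 4:2 ⇒ n(Fe2O3) = 1.38039 mol.
Reaction (2): Fe2O3→Fe ratio 1:2 ⇒ n(Fe) = 2.76077 mol.
Reaction (3): Fe→H2 ratio 1:1 ⇒ n(H2) = 2.76077 mol.
Mass of H2 = 2.76077 × 2.016 = 5.56572 g.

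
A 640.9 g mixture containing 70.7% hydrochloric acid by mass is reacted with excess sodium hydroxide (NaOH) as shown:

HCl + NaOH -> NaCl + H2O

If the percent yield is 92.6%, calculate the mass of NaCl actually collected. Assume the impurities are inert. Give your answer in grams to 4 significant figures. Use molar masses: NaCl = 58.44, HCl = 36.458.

672.6 g

Pure HCl available = 640.9 g × 0.707 = 453.12 g.
n(HCl) = 453.12 g / 36.458 g/mol = 12.428 mol.
From the equation the HCl:NaCl mole ratio is 1:1, so n(NaCl) = 12.428 × 1/1 = 12.428 mol.
Mass of NaCl = 12.428 mol × 58.44 g/mol = 726.32 g.
Actual mass collected = 726.32 g × 0.926 = 672.57 g.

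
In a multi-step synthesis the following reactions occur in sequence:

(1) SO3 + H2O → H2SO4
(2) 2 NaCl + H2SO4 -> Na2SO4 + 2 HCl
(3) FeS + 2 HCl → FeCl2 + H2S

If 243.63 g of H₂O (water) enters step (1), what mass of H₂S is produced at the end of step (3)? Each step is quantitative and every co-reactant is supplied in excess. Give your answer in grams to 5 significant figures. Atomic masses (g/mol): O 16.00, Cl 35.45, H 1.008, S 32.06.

460.81 g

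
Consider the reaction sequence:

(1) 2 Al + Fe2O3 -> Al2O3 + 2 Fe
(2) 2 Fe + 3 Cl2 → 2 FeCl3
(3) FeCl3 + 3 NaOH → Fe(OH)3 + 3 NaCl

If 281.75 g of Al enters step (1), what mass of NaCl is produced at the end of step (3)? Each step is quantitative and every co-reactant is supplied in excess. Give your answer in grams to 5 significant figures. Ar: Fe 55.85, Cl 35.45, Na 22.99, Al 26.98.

M(Al) = 26.98 g/mol.
M(NaCl) = 22.99 + 35.45 = 58.44 g/mol.
n(Al) = 281.75 / 26.98 = 10.4429 mol.
Reaction (1): Al→Fe ratio 2:2 ⇒ n(Fe) = 10.4429 mol.
Reaction (2): Fe→FeCl3 ratio 2:2 ⇒ n(FeCl3) = 10.4429 mol.
Reaction (3): FeCl3→NaCl ratio 1:3 ⇒ n(NaCl) = 31.3288 mol.
Mass of NaCl = 31.3288 × 58.44 = 1830.85 g.

1830.9 g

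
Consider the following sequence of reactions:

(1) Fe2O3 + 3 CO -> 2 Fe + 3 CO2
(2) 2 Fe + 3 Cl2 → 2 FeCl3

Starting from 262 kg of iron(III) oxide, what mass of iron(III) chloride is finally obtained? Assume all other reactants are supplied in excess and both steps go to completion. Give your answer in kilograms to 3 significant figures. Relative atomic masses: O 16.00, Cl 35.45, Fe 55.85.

M(Fe2O3) = 2(55.85) + 3(16.00) = 159.70 g/mol.
M(FeCl3) = 55.85 + 3(35.45) = 162.20 g/mol.
262 kg = 262000 g.
n(Fe2O3) = 262000 / 159.70 = 1641 mol.
Step 1 gives a 1:2 ratio of Fe2O3 to Fe, so n(Fe) = 3281 mol.
In step 2 the Fe:FeCl3 ratio is 2:2, so n(FeCl3) = 3281 mol.
Mass of FeCl3 = 3281 × 162.20 = 532200 g = 532 kg.

532 kg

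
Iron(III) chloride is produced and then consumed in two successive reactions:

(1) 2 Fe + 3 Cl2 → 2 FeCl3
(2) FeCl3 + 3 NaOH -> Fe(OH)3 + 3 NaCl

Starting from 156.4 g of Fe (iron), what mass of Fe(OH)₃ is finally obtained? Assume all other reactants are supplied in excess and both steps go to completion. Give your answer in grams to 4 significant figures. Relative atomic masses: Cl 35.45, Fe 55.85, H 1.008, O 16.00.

M(Fe) = 55.85 g/mol.
M(Fe(OH)3) = 55.85 + 3(16.00) + 3(1.008) = 106.874 g/mol.
n(Fe) = 156.40 / 55.85 = 2.8004 mol.
Step 1 gives a 2:2 ratio of Fe to FeCl3, so n(FeCl3) = 2.8004 mol.
In step 2 the FeCl3:Fe(OH)3 ratio is 1:1, so n(Fe(OH)3) = 2.8004 mol.
Mass of Fe(OH)3 = 2.8004 × 106.874 = 299.29 g.

299.3 g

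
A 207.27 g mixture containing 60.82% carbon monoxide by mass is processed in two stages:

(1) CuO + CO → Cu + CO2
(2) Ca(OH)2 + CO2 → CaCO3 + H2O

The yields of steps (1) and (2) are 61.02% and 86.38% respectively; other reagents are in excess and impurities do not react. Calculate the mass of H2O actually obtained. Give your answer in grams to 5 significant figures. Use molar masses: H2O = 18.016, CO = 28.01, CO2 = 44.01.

Pure CO = 207.27 × 0.6082 = 126.062 g.
n(CO) = 126.062 / 28.01 = 4.50059 mol.
Step 1 (CO:CO2 = 1:1): theoretical n(CO2) = 4.50059 mol; at 61.02% yield, n(CO2) = 2.74626 mol.
Step 2 (CO2:H2O = 1:1): theoretical n(H2O) = 2.74626 mol, so theoretical mass = 2.74626 × 18.016 = 49.4767 g.
At 86.38% yield, actual mass of H2O = 49.4767 × 0.8638 = 42.7379 g.

42.738 g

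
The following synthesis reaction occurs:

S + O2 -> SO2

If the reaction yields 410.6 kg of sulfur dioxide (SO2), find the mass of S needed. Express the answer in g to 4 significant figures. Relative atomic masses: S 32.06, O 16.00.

M(SO2) = 32.06 + 2(16.00) = 64.06 g/mol.
M(S) = 32.06 g/mol.
Convert: 410.6 kg = 410600 g.
n(SO2) = 410600 g / 64.06 g/mol = 6409.6 mol.
From the equation the SO2:S mole ratio is 1:1, so n(S) = 6409.6 × 1/1 = 6409.6 mol.
Mass of S = 6409.6 mol × 32.06 g/mol = 205490 g.

205500 g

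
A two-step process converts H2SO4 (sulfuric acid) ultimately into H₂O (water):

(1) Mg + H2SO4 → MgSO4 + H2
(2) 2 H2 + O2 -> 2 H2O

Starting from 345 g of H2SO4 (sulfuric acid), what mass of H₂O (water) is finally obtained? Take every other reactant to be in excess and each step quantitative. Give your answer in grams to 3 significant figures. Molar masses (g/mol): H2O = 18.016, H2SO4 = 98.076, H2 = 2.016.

63.4 g

n(H2SO4) = 345.0 / 98.076 = 3.518 mol.
Step 1 gives a 1:1 ratio of H2SO4 to H2, so n(H2) = 3.518 mol.
In step 2 the H2:H2O ratio is 2:2, so n(H2O) = 3.518 mol.
Mass of H2O = 3.518 × 18.016 = 63.37 g.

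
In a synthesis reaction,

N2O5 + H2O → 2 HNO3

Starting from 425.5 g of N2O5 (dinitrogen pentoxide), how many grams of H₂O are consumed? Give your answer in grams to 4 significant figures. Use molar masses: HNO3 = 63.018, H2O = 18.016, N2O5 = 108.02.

70.97 g

n(N2O5) = 425.50 g / 108.02 g/mol = 3.9391 mol.
From the equation the N2O5:H2O mole ratio is 1:1, so n(H2O) = 3.9391 × 1/1 = 3.9391 mol.
Mass of H2O = 3.9391 mol × 18.016 g/mol = 70.967 g.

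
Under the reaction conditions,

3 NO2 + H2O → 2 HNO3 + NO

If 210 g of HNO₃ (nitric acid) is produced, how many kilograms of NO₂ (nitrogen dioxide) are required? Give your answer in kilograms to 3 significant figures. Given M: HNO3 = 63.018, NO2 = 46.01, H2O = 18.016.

0.230 kg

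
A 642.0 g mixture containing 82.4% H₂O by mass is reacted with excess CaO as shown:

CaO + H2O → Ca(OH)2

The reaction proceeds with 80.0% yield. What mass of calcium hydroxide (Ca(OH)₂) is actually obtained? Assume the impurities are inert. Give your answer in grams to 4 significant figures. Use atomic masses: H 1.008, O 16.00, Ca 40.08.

1741 g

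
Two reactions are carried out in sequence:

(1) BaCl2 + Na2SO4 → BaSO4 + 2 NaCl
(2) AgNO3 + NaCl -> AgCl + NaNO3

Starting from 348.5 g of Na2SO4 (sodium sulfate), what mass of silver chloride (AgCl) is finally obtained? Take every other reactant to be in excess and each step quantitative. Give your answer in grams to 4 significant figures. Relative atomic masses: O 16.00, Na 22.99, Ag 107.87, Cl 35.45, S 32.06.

M(Na2SO4) = 2(22.99) + 32.06 + 4(16.00) = 142.04 g/mol.
M(AgCl) = 107.87 + 35.45 = 143.32 g/mol.
n(Na2SO4) = 348.50 / 142.04 = 2.4535 mol.
Step 1 gives a 1:2 ratio of Na2SO4 to NaCl, so n(NaCl) = 4.9071 mol.
In step 2 the NaCl:AgCl ratio is 1:1, so n(AgCl) = 4.9071 mol.
Mass of AgCl = 4.9071 × 143.32 = 703.28 g.

703.3 g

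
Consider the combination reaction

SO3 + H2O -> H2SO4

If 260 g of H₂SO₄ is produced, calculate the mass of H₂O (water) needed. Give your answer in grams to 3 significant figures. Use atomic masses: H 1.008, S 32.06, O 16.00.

M(H2SO4) = 2(1.008) + 32.06 + 4(16.00) = 98.076 g/mol.
M(H2O) = 2(1.008) + 16.00 = 18.016 g/mol.
n(H2SO4) = 260.0 g / 98.076 g/mol = 2.651 mol.
From the equation the H2SO4:H2O mole ratio is 1:1, so n(H2O) = 2.651 × 1/1 = 2.651 mol.
Mass of H2O = 2.651 mol × 18.016 g/mol = 47.76 g.

47.8 g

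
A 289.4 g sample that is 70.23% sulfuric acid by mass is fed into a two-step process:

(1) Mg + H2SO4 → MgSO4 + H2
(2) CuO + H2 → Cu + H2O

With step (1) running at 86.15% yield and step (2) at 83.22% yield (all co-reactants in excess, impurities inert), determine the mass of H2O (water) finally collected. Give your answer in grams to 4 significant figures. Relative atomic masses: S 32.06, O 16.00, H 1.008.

Pure H2SO4 = 289.4 × 0.7023 = 203.25 g.
M(H2SO4) = 2(1.008) + 32.06 + 4(16.00) = 98.076 g/mol.
M(H2O) = 2(1.008) + 16.00 = 18.016 g/mol.
n(H2SO4) = 203.25 / 98.076 = 2.0723 mol.
Step 1 (H2SO4:H2 = 1:1): theoretical n(H2) = 2.0723 mol; at 86.15% yield, n(H2) = 1.7853 mol.
Step 2 (H2:H2O = 1:1): theoretical n(H2O) = 1.7853 mol, so theoretical mass = 1.7853 × 18.016 = 32.164 g.
At 83.22% yield, actual mass of H2O = 32.164 × 0.8322 = 26.767 g.

26.77 g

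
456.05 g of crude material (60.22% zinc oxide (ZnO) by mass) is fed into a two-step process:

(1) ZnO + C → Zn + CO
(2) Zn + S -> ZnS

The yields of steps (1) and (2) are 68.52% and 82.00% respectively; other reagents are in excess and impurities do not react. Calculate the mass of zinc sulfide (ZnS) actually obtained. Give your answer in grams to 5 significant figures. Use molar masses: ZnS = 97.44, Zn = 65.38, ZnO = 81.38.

Pure ZnO = 456.05 × 0.6022 = 274.633 g.
n(ZnO) = 274.633 / 81.38 = 3.37470 mol.
Step 1 (ZnO:Zn = 1:1): theoretical n(Zn) = 3.37470 mol; at 68.52% yield, n(Zn) = 2.31235 mol.
Step 2 (Zn:ZnS = 1:1): theoretical n(ZnS) = 2.31235 mol, so theoretical mass = 2.31235 × 97.44 = 225.315 g.
At 82.00% yield, actual mass of ZnS = 225.315 × 0.8200 = 184.758 g.

184.76 g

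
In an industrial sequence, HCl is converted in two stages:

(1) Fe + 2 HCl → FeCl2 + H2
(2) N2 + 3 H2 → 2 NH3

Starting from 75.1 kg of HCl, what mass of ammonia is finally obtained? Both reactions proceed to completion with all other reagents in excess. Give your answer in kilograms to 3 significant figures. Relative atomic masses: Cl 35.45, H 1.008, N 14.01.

M(HCl) = 1.008 + 35.45 = 36.458 g/mol.
M(NH3) = 14.01 + 3(1.008) = 17.034 g/mol.
75.1 kg = 75100 g.
n(HCl) = 75100 / 36.458 = 2060 mol.
Step 1 gives a 2:1 ratio of HCl to H2, so n(H2) = 1030 mol.
In step 2 the H2:NH3 ratio is 3:2, so n(NH3) = 686.6 mol.
Mass of NH3 = 686.6 × 17.034 = 11700 g = 11.7 kg.

11.7 kg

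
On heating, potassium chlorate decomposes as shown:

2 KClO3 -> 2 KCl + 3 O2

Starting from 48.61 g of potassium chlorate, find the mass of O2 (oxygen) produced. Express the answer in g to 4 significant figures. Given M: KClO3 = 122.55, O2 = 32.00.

19.04 g

n(KClO3) = 48.610 g / 122.55 g/mol = 0.39665 mol.
From the equation the KClO3:O2 mole ratio is 2:3, so n(O2) = 0.39665 × 3/2 = 0.59498 mol.
Mass of O2 = 0.59498 mol × 32.00 g/mol = 19.039 g.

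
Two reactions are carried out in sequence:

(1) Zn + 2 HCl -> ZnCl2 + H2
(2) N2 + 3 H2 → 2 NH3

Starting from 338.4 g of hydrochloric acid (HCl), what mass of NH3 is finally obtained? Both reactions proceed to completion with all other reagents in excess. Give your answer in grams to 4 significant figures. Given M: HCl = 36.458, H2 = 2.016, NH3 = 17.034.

52.70 g

n(HCl) = 338.40 / 36.458 = 9.2819 mol.
Step 1 gives a 2:1 ratio of HCl to H2, so n(H2) = 4.6410 mol.
In step 2 the H2:NH3 ratio is 3:2, so n(NH3) = 3.0940 mol.
Mass of NH3 = 3.0940 × 17.034 = 52.703 g.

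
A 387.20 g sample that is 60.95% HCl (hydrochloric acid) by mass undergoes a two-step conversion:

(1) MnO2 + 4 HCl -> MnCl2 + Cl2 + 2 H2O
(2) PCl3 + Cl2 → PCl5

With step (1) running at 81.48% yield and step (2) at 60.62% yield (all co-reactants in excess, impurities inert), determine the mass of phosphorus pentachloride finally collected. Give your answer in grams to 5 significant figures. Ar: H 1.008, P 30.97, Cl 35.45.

166.44 g

Pure HCl = 387.20 × 0.6095 = 235.998 g.
M(HCl) = 1.008 + 35.45 = 36.458 g/mol.
M(PCl5) = 30.97 + 5(35.45) = 208.22 g/mol.
n(HCl) = 235.998 / 36.458 = 6.47316 mol.
Step 1 (HCl:Cl2 = 4:1): theoretical n(Cl2) = 1.61829 mol; at 81.48% yield, n(Cl2) = 1.31858 mol.
Step 2 (Cl2:PCl5 = 1:1): theoretical n(PCl5) = 1.31858 mol, so theoretical mass = 1.31858 × 208.22 = 274.555 g.
At 60.62% yield, actual mass of PCl5 = 274.555 × 0.6062 = 166.435 g.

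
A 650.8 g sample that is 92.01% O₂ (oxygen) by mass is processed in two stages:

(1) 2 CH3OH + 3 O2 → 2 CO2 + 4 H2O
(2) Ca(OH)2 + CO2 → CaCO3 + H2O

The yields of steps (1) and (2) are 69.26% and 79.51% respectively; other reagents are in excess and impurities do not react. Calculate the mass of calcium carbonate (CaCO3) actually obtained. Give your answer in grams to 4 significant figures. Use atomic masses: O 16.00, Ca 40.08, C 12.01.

687.6 g

Pure O2 = 650.8 × 0.9201 = 598.80 g.
M(O2) = 2(16.00) = 32.00 g/mol.
M(CaCO3) = 40.08 + 12.01 + 3(16.00) = 100.09 g/mol.
n(O2) = 598.80 / 32.00 = 18.713 mol.
Step 1 (O2:CO2 = 3:2): theoretical n(CO2) = 12.475 mol; at 69.26% yield, n(CO2) = 8.6402 mol.
Step 2 (CO2:CaCO3 = 1:1): theoretical n(CaCO3) = 8.6402 mol, so theoretical mass = 8.6402 × 100.09 = 864.80 g.
At 79.51% yield, actual mass of CaCO3 = 864.80 × 0.7951 = 687.60 g.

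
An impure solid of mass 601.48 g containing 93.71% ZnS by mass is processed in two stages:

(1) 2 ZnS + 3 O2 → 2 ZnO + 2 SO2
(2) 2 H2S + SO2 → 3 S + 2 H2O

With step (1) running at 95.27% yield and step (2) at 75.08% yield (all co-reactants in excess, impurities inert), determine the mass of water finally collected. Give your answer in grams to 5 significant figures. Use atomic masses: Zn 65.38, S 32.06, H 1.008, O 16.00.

149.09 g

Pure ZnS = 601.48 × 0.9371 = 563.647 g.
M(ZnS) = 65.38 + 32.06 = 97.44 g/mol.
M(H2O) = 2(1.008) + 16.00 = 18.016 g/mol.
n(ZnS) = 563.647 / 97.44 = 5.78455 mol.
Step 1 (ZnS:SO2 = 2:2): theoretical n(SO2) = 5.78455 mol; at 95.27% yield, n(SO2) = 5.51094 mol.
Step 2 (SO2:H2O = 1:2): theoretical n(H2O) = 11.0219 mol, so theoretical mass = 11.0219 × 18.016 = 198.570 g.
At 75.08% yield, actual mass of H2O = 198.570 × 0.7508 = 149.087 g.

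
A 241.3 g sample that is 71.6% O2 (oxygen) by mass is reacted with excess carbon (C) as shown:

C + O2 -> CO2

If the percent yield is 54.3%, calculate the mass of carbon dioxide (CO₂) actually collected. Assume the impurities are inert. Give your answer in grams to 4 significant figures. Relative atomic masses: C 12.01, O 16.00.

Pure O2 available = 241.3 g × 0.716 = 172.77 g.
M(O2) = 2(16.00) = 32.00 g/mol.
M(CO2) = 12.01 + 2(16.00) = 44.01 g/mol.
n(O2) = 172.77 g / 32.00 g/mol = 5.3991 mol.
From the equation the O2:CO2 mole ratio is 1:1, so n(CO2) = 5.3991 × 1/1 = 5.3991 mol.
Mass of CO2 = 5.3991 mol × 44.01 g/mol = 237.61 g.
Actual mass collected = 237.61 g × 0.543 = 129.02 g.

129.0 g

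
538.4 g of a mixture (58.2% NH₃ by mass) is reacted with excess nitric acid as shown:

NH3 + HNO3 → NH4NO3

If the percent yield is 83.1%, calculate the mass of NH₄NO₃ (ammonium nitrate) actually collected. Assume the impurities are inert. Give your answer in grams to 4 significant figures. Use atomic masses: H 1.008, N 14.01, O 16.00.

1224 g

Pure NH3 available = 538.4 g × 0.582 = 313.35 g.
M(NH3) = 14.01 + 3(1.008) = 17.034 g/mol.
M(NH4NO3) = 2(14.01) + 4(1.008) + 3(16.00) = 80.052 g/mol.
n(NH3) = 313.35 g / 17.034 g/mol = 18.395 mol.
From the equation the NH3:NH4NO3 mole ratio is 1:1, so n(NH4NO3) = 18.395 × 1/1 = 18.395 mol.
Mass of NH4NO3 = 18.395 mol × 80.052 g/mol = 1472.6 g.
Actual mass collected = 1472.6 g × 0.831 = 1223.7 g.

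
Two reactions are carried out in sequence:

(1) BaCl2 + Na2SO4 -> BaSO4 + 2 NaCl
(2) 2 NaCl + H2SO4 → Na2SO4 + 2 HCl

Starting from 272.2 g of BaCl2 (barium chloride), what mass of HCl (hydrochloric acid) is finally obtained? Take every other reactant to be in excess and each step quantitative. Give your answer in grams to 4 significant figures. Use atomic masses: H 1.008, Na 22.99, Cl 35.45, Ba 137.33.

95.32 g

M(BaCl2) = 137.33 + 2(35.45) = 208.23 g/mol.
M(HCl) = 1.008 + 35.45 = 36.458 g/mol.
n(BaCl2) = 272.20 / 208.23 = 1.3072 mol.
Step 1 gives a 1:2 ratio of BaCl2 to NaCl, so n(NaCl) = 2.6144 mol.
In step 2 the NaCl:HCl ratio is 2:2, so n(HCl) = 2.6144 mol.
Mass of HCl = 2.6144 × 36.458 = 95.316 g.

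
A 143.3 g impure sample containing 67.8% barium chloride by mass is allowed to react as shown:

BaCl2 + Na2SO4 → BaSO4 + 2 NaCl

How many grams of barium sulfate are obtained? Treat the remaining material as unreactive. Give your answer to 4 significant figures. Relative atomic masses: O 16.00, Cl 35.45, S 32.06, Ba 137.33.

108.9 g

Mass of pure BaCl2 = 143.3 g × 0.678 = 97.157 g.
M(BaCl2) = 137.33 + 2(35.45) = 208.23 g/mol.
M(BaSO4) = 137.33 + 32.06 + 4(16.00) = 233.39 g/mol.
n(BaCl2) = 97.157 g / 208.23 g/mol = 0.46659 mol.
From the equation the BaCl2:BaSO4 mole ratio is 1:1, so n(BaSO4) = 0.46659 × 1/1 = 0.46659 mol.
Mass of BaSO4 = 0.46659 mol × 233.39 g/mol = 108.90 g.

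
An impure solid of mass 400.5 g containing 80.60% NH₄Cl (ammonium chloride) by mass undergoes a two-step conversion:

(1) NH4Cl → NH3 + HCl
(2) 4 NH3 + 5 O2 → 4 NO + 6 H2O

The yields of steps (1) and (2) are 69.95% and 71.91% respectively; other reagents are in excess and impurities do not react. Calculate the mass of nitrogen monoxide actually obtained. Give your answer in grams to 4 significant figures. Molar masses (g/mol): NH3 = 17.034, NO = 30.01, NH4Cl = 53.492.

91.09 g

Pure NH4Cl = 400.5 × 0.8060 = 322.80 g.
n(NH4Cl) = 322.80 / 53.492 = 6.0346 mol.
Step 1 (NH4Cl:NH3 = 1:1): theoretical n(NH3) = 6.0346 mol; at 69.95% yield, n(NH3) = 4.2212 mol.
Step 2 (NH3:NO = 4:4): theoretical n(NO) = 4.2212 mol, so theoretical mass = 4.2212 × 30.01 = 126.68 g.
At 71.91% yield, actual mass of NO = 126.68 × 0.7191 = 91.094 g.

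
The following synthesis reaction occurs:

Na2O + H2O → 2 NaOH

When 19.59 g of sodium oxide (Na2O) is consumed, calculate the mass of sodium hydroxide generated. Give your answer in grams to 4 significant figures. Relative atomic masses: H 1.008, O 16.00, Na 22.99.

M(Na2O) = 2(22.99) + 16.00 = 61.98 g/mol.
M(NaOH) = 22.99 + 16.00 + 1.008 = 39.998 g/mol.
n(Na2O) = 19.590 g / 61.98 g/mol = 0.31607 mol.
From the equation the Na2O:NaOH mole ratio is 1:2, so n(NaOH) = 0.31607 × 2/1 = 0.63214 mol.
Mass of NaOH = 0.63214 mol × 39.998 g/mol = 25.284 g.

25.28 g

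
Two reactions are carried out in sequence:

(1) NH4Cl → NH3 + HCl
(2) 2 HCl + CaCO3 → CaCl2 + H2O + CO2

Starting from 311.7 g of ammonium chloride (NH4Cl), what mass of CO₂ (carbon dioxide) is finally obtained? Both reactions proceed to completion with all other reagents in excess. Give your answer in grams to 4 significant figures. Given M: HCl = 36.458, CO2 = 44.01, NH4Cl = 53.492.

128.2 g

n(NH4Cl) = 311.70 / 53.492 = 5.8270 mol.
Step 1 gives a 1:1 ratio of NH4Cl to HCl, so n(HCl) = 5.8270 mol.
In step 2 the HCl:CO2 ratio is 2:1, so n(CO2) = 2.9135 mol.
Mass of CO2 = 2.9135 × 44.01 = 128.22 g.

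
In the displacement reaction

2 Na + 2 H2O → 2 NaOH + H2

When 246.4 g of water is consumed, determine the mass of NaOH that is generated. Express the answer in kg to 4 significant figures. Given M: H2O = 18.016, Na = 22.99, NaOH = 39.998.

0.5470 kg

n(H2O) = 246.40 g / 18.016 g/mol = 13.677 mol.
From the equation the H2O:NaOH mole ratio is 2:2, so n(NaOH) = 13.677 × 2/2 = 13.677 mol.
Mass of NaOH = 13.677 mol × 39.998 g/mol = 547.04 g.
Converting to kg: 547.04 g = 0.5470 kg.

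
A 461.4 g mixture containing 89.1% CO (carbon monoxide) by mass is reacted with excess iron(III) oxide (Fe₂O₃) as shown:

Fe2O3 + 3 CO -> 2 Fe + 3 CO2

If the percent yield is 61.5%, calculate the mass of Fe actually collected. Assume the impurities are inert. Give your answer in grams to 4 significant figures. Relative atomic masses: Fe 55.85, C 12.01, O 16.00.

336.1 g

Pure CO available = 461.4 g × 0.891 = 411.11 g.
M(CO) = 12.01 + 16.00 = 28.01 g/mol.
M(Fe) = 55.85 g/mol.
n(CO) = 411.11 g / 28.01 g/mol = 14.677 mol.
From the equation the CO:Fe mole ratio is 3:2, so n(Fe) = 14.677 × 2/3 = 9.7848 mol.
Mass of Fe = 9.7848 mol × 55.85 g/mol = 546.48 g.
Actual mass collected = 546.48 g × 0.615 = 336.09 g.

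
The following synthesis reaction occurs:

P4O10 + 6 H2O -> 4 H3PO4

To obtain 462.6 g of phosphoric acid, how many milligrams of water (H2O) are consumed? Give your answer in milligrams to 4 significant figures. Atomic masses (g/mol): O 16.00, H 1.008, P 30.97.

127600 mg

M(H3PO4) = 3(1.008) + 30.97 + 4(16.00) = 97.994 g/mol.
M(H2O) = 2(1.008) + 16.00 = 18.016 g/mol.
n(H3PO4) = 462.60 g / 97.994 g/mol = 4.7207 mol.
From the equation the H3PO4:H2O mole ratio is 4:6, so n(H2O) = 4.7207 × 6/4 = 7.0810 mol.
Mass of H2O = 7.0810 mol × 18.016 g/mol = 127.57 g.
Converting to mg: 127.57 g = 127600 mg.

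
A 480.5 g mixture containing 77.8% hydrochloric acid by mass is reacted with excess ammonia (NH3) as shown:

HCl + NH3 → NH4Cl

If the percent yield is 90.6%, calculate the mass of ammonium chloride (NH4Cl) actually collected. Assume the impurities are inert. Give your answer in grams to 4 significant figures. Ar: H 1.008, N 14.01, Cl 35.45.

496.9 g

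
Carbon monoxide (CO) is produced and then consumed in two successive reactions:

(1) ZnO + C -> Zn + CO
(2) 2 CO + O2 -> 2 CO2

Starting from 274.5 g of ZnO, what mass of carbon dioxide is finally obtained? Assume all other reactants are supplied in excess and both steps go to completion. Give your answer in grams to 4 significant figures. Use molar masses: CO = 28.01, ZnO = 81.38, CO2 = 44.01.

n(ZnO) = 274.50 / 81.38 = 3.3731 mol.
Step 1 gives a 1:1 ratio of ZnO to CO, so n(CO) = 3.3731 mol.
In step 2 the CO:CO2 ratio is 2:2, so n(CO2) = 3.3731 mol.
Mass of CO2 = 3.3731 × 44.01 = 148.45 g.

148.4 g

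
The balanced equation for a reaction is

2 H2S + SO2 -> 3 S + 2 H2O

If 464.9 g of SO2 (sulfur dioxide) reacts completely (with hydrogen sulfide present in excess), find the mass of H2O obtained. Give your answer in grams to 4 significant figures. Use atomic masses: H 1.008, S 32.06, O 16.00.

M(SO2) = 32.06 + 2(16.00) = 64.06 g/mol.
M(H2O) = 2(1.008) + 16.00 = 18.016 g/mol.
n(SO2) = 464.90 g / 64.06 g/mol = 7.2573 mol.
From the equation the SO2:H2O mole ratio is 1:2, so n(H2O) = 7.2573 × 2/1 = 14.515 mol.
Mass of H2O = 14.515 mol × 18.016 g/mol = 261.49 g.

261.5 g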